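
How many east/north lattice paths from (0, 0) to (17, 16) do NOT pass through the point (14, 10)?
Number of paths = 1002057606

Total paths from (0, 0) to (17, 16): C(33, 17) = 1166803110. Paths through (14, 10): (paths (0, 0) → (14, 10)) × (paths (14, 10) → (17, 16)) = C(24, 14) · C(9, 3) = 1961256 · 84 = 164745504. Avoidance count = 1166803110 − 164745504 = 1002057606.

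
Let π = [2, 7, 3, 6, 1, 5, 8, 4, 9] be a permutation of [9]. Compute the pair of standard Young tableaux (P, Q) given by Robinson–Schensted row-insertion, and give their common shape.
P = [1, 3, 4, 8, 9] / [2, 5] / [6] / [7];  Q = [1, 2, 4, 7, 9] / [3, 6] / [5] / [8];  common shape = (5, 2, 1, 1)

Row-insert the values π_1, π_2, … into P one at a time, bumping the leftmost entry strictly greater than the inserted value down to the next row. The recording tableau Q records, in position (i, j), the step at which that cell was added to P.
  Insert 2 (step 1): P = [2];  Q = [1]
  Insert 7 (step 2): P = [2, 7];  Q = [1, 2]
  Insert 3 (step 3): P = [2, 3] / [7];  Q = [1, 2] / [3]
  Insert 6 (step 4): P = [2, 3, 6] / [7];  Q = [1, 2, 4] / [3]
  Insert 1 (step 5): P = [1, 3, 6] / [2] / [7];  Q = [1, 2, 4] / [3] / [5]
  Insert 5 (step 6): P = [1, 3, 5] / [2, 6] / [7];  Q = [1, 2, 4] / [3, 6] / [5]
  Insert 8 (step 7): P = [1, 3, 5, 8] / [2, 6] / [7];  Q = [1, 2, 4, 7] / [3, 6] / [5]
  Insert 4 (step 8): P = [1, 3, 4, 8] / [2, 5] / [6] / [7];  Q = [1, 2, 4, 7] / [3, 6] / [5] / [8]
  Insert 9 (step 9): P = [1, 3, 4, 8, 9] / [2, 5] / [6] / [7];  Q = [1, 2, 4, 7, 9] / [3, 6] / [5] / [8]
Final shape: (5, 2, 1, 1).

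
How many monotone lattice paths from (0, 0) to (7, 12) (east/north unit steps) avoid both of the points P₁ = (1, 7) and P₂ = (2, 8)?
Number of paths = 43038

Inclusion–exclusion. Total paths: C(19, 7) = 50388. Through P₁: C(8, 1)·C(11, 6) = 3696. Through P₂: C(10, 2)·C(9, 5) = 5670. Since P₁ is strictly southwest of P₂, a monotone path through both must visit P₁ then P₂; paths through both = C(8, 1)·C(2, 1)·C(9, 5) = 2016. Avoid both = 50388 − 3696 − 5670 + 2016 = 43038.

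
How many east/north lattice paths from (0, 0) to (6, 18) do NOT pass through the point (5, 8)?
Number of paths = 120439

Total paths from (0, 0) to (6, 18): C(24, 6) = 134596. Paths through (5, 8): (paths (0, 0) → (5, 8)) × (paths (5, 8) → (6, 18)) = C(13, 5) · C(11, 1) = 1287 · 11 = 14157. Avoidance count = 134596 − 14157 = 120439.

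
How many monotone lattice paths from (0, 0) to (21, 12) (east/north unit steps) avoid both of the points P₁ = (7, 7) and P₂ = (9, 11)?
Number of paths = 313395784

Inclusion–exclusion. Total paths: C(33, 21) = 354817320. Through P₁: C(14, 7)·C(19, 14) = 39907296. Through P₂: C(20, 9)·C(13, 12) = 2183480. Since P₁ is strictly southwest of P₂, a monotone path through both must visit P₁ then P₂; paths through both = C(14, 7)·C(6, 2)·C(13, 12) = 669240. Avoid both = 354817320 − 39907296 − 2183480 + 669240 = 313395784.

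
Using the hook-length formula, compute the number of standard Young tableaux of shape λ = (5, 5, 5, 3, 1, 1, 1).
# SYT of shape (5, 5, 5, 3, 1, 1, 1) = 197520960

Hook-length formula: f^λ = n! / Π hook(c), product over all cells c of the Young diagram. For λ = (5, 5, 5, 3, 1, 1, 1), n = 21 boxes. Hook lengths by row (left-to-right, top-to-bottom): [11, 7, 6, 4, 3]; [10, 6, 5, 3, 2]; [9, 5, 4, 2, 1]; [6, 2, 1]; [3]; [2]; [1]. Product of hooks = 258660864000. So f^λ = 21! / 258660864000 = 51090942171709440000 / 258660864000 = 197520960.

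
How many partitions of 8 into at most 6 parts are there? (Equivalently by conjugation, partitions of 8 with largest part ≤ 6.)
p(8, parts ≤ 6) = 20

Partitions of 8 with all parts ≤ 6: 6+2, 6+1+1, 5+3, 5+2+1, 5+1+1+1, 4+4, 4+3+1, 4+2+2, 4+2+1+1, 4+1+1+1+1, 3+3+2, 3+3+1+1, 3+2+2+1, 3+2+1+1+1, 3+1+1+1+1+1, 2+2+2+2, 2+2+2+1+1, 2+2+1+1+1+1, 2+1+1+1+1+1+1, 1+1+1+1+1+1+1+1. Count = 20.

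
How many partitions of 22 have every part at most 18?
p(22, parts ≤ 18) = 995

Use the recurrence p(n, m) = p(n, m−1) + p(n−m, m): either the largest part is < m (count p(n, m−1)) or the largest part is exactly m (remove one copy of m, count p(n−m, m)). With p(0, ·) = 1 this gives p(22, parts ≤ 18) = 995. (By conjugating Young diagrams, this also counts partitions of 22 into at most 18 parts.)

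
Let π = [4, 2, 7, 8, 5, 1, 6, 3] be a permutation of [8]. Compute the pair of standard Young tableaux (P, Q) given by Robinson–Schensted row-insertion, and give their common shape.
P = [1, 3, 6] / [2, 5, 8] / [4, 7];  Q = [1, 3, 4] / [2, 5, 7] / [6, 8];  common shape = (3, 3, 2)

Row-insert the values π_1, π_2, … into P one at a time, bumping the leftmost entry strictly greater than the inserted value down to the next row. The recording tableau Q records, in position (i, j), the step at which that cell was added to P.
  Insert 4 (step 1): P = [4];  Q = [1]
  Insert 2 (step 2): P = [2] / [4];  Q = [1] / [2]
  Insert 7 (step 3): P = [2, 7] / [4];  Q = [1, 3] / [2]
  Insert 8 (step 4): P = [2, 7, 8] / [4];  Q = [1, 3, 4] / [2]
  Insert 5 (step 5): P = [2, 5, 8] / [4, 7];  Q = [1, 3, 4] / [2, 5]
  Insert 1 (step 6): P = [1, 5, 8] / [2, 7] / [4];  Q = [1, 3, 4] / [2, 5] / [6]
  Insert 6 (step 7): P = [1, 5, 6] / [2, 7, 8] / [4];  Q = [1, 3, 4] / [2, 5, 7] / [6]
  Insert 3 (step 8): P = [1, 3, 6] / [2, 5, 8] / [4, 7];  Q = [1, 3, 4] / [2, 5, 7] / [6, 8]
Final shape: (3, 3, 2).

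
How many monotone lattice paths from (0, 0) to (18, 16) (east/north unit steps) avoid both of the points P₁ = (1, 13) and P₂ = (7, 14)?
Number of paths = 2194883274

Inclusion–exclusion. Total paths: C(34, 18) = 2203961430. Through P₁: C(14, 1)·C(20, 17) = 15960. Through P₂: C(21, 7)·C(13, 11) = 9069840. Since P₁ is strictly southwest of P₂, a monotone path through both must visit P₁ then P₂; paths through both = C(14, 1)·C(7, 6)·C(13, 11) = 7644. Avoid both = 2203961430 − 15960 − 9069840 + 7644 = 2194883274.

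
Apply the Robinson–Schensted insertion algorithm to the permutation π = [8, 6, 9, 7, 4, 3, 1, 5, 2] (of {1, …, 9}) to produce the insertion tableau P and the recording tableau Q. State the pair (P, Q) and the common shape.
P = [1, 2] / [3, 5] / [4, 7] / [6, 9] / [8];  Q = [1, 3] / [2, 4] / [5, 8] / [6, 9] / [7];  common shape = (2, 2, 2, 2, 1)

Row-insert the values π_1, π_2, … into P one at a time, bumping the leftmost entry strictly greater than the inserted value down to the next row. The recording tableau Q records, in position (i, j), the step at which that cell was added to P.
  Insert 8 (step 1): P = [8];  Q = [1]
  Insert 6 (step 2): P = [6] / [8];  Q = [1] / [2]
  Insert 9 (step 3): P = [6, 9] / [8];  Q = [1, 3] / [2]
  Insert 7 (step 4): P = [6, 7] / [8, 9];  Q = [1, 3] / [2, 4]
  Insert 4 (step 5): P = [4, 7] / [6, 9] / [8];  Q = [1, 3] / [2, 4] / [5]
  Insert 3 (step 6): P = [3, 7] / [4, 9] / [6] / [8];  Q = [1, 3] / [2, 4] / [5] / [6]
  Insert 1 (step 7): P = [1, 7] / [3, 9] / [4] / [6] / [8];  Q = [1, 3] / [2, 4] / [5] / [6] / [7]
  Insert 5 (step 8): P = [1, 5] / [3, 7] / [4, 9] / [6] / [8];  Q = [1, 3] / [2, 4] / [5, 8] / [6] / [7]
  Insert 2 (step 9): P = [1, 2] / [3, 5] / [4, 7] / [6, 9] / [8];  Q = [1, 3] / [2, 4] / [5, 8] / [6, 9] / [7]
Final shape: (2, 2, 2, 2, 1).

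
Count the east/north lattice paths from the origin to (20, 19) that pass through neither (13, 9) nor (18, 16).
Number of paths = 41149392350

Inclusion–exclusion. Total paths: C(39, 20) = 68923264410. Through P₁: C(22, 13)·C(17, 7) = 9673824160. Through P₂: C(34, 18)·C(5, 2) = 22039614300. Since P₁ is strictly southwest of P₂, a monotone path through both must visit P₁ then P₂; paths through both = C(22, 13)·C(12, 5)·C(5, 2) = 3939566400. Avoid both = 68923264410 − 9673824160 − 22039614300 + 3939566400 = 41149392350.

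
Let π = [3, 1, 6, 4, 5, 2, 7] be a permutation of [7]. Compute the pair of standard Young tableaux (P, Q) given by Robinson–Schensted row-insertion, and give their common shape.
P = [1, 2, 5, 7] / [3, 4] / [6];  Q = [1, 3, 5, 7] / [2, 4] / [6];  common shape = (4, 2, 1)

Row-insert the values π_1, π_2, … into P one at a time, bumping the leftmost entry strictly greater than the inserted value down to the next row. The recording tableau Q records, in position (i, j), the step at which that cell was added to P.
  Insert 3 (step 1): P = [3];  Q = [1]
  Insert 1 (step 2): P = [1] / [3];  Q = [1] / [2]
  Insert 6 (step 3): P = [1, 6] / [3];  Q = [1, 3] / [2]
  Insert 4 (step 4): P = [1, 4] / [3, 6];  Q = [1, 3] / [2, 4]
  Insert 5 (step 5): P = [1, 4, 5] / [3, 6];  Q = [1, 3, 5] / [2, 4]
  Insert 2 (step 6): P = [1, 2, 5] / [3, 4] / [6];  Q = [1, 3, 5] / [2, 4] / [6]
  Insert 7 (step 7): P = [1, 2, 5, 7] / [3, 4] / [6];  Q = [1, 3, 5, 7] / [2, 4] / [6]
Final shape: (4, 2, 1).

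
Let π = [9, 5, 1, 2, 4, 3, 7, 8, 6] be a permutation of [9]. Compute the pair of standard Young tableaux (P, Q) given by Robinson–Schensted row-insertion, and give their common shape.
P = [1, 2, 3, 6, 8] / [4, 7] / [5] / [9];  Q = [1, 4, 5, 7, 8] / [2, 9] / [3] / [6];  common shape = (5, 2, 1, 1)

Row-insert the values π_1, π_2, … into P one at a time, bumping the leftmost entry strictly greater than the inserted value down to the next row. The recording tableau Q records, in position (i, j), the step at which that cell was added to P.
  Insert 9 (step 1): P = [9];  Q = [1]
  Insert 5 (step 2): P = [5] / [9];  Q = [1] / [2]
  Insert 1 (step 3): P = [1] / [5] / [9];  Q = [1] / [2] / [3]
  Insert 2 (step 4): P = [1, 2] / [5] / [9];  Q = [1, 4] / [2] / [3]
  Insert 4 (step 5): P = [1, 2, 4] / [5] / [9];  Q = [1, 4, 5] / [2] / [3]
  Insert 3 (step 6): P = [1, 2, 3] / [4] / [5] / [9];  Q = [1, 4, 5] / [2] / [3] / [6]
  Insert 7 (step 7): P = [1, 2, 3, 7] / [4] / [5] / [9];  Q = [1, 4, 5, 7] / [2] / [3] / [6]
  Insert 8 (step 8): P = [1, 2, 3, 7, 8] / [4] / [5] / [9];  Q = [1, 4, 5, 7, 8] / [2] / [3] / [6]
  Insert 6 (step 9): P = [1, 2, 3, 6, 8] / [4, 7] / [5] / [9];  Q = [1, 4, 5, 7, 8] / [2, 9] / [3] / [6]
Final shape: (5, 2, 1, 1).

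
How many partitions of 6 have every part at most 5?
p(6, parts ≤ 5) = 10

Partitions of 6 with all parts ≤ 5: 5+1, 4+2, 4+1+1, 3+3, 3+2+1, 3+1+1+1, 2+2+2, 2+2+1+1, 2+1+1+1+1, 1+1+1+1+1+1. Count = 10.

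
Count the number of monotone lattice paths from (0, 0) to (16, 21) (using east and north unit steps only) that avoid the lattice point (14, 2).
Number of paths = 12875749470

Total paths from (0, 0) to (16, 21): C(37, 16) = 12875774670. Paths through (14, 2): (paths (0, 0) → (14, 2)) × (paths (14, 2) → (16, 21)) = C(16, 14) · C(21, 2) = 120 · 210 = 25200. Avoidance count = 12875774670 − 25200 = 12875749470.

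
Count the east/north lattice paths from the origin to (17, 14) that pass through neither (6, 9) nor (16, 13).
Number of paths = 117612865

Inclusion–exclusion. Total paths: C(31, 17) = 265182525. Through P₁: C(15, 6)·C(16, 11) = 21861840. Through P₂: C(29, 16)·C(2, 1) = 135727830. Since P₁ is strictly southwest of P₂, a monotone path through both must visit P₁ then P₂; paths through both = C(15, 6)·C(14, 10)·C(2, 1) = 10020010. Avoid both = 265182525 − 21861840 − 135727830 + 10020010 = 117612865.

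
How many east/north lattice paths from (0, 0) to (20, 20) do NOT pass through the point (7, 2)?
Number of paths = 130421418120

Total paths from (0, 0) to (20, 20): C(40, 20) = 137846528820. Paths through (7, 2): (paths (0, 0) → (7, 2)) × (paths (7, 2) → (20, 20)) = C(9, 7) · C(31, 13) = 36 · 206253075 = 7425110700. Avoidance count = 137846528820 − 7425110700 = 130421418120.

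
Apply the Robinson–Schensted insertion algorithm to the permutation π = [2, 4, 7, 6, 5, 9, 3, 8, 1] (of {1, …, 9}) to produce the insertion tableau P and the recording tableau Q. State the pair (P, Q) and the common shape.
P = [1, 3, 5, 8] / [2, 9] / [4] / [6] / [7];  Q = [1, 2, 3, 6] / [4, 8] / [5] / [7] / [9];  common shape = (4, 2, 1, 1, 1)

Row-insert the values π_1, π_2, … into P one at a time, bumping the leftmost entry strictly greater than the inserted value down to the next row. The recording tableau Q records, in position (i, j), the step at which that cell was added to P.
  Insert 2 (step 1): P = [2];  Q = [1]
  Insert 4 (step 2): P = [2, 4];  Q = [1, 2]
  Insert 7 (step 3): P = [2, 4, 7];  Q = [1, 2, 3]
  Insert 6 (step 4): P = [2, 4, 6] / [7];  Q = [1, 2, 3] / [4]
  Insert 5 (step 5): P = [2, 4, 5] / [6] / [7];  Q = [1, 2, 3] / [4] / [5]
  Insert 9 (step 6): P = [2, 4, 5, 9] / [6] / [7];  Q = [1, 2, 3, 6] / [4] / [5]
  Insert 3 (step 7): P = [2, 3, 5, 9] / [4] / [6] / [7];  Q = [1, 2, 3, 6] / [4] / [5] / [7]
  Insert 8 (step 8): P = [2, 3, 5, 8] / [4, 9] / [6] / [7];  Q = [1, 2, 3, 6] / [4, 8] / [5] / [7]
  Insert 1 (step 9): P = [1, 3, 5, 8] / [2, 9] / [4] / [6] / [7];  Q = [1, 2, 3, 6] / [4, 8] / [5] / [7] / [9]
Final shape: (4, 2, 1, 1, 1).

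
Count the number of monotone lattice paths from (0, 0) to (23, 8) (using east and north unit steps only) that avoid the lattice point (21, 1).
Number of paths = 7887933

Total paths from (0, 0) to (23, 8): C(31, 23) = 7888725. Paths through (21, 1): (paths (0, 0) → (21, 1)) × (paths (21, 1) → (23, 8)) = C(22, 21) · C(9, 2) = 22 · 36 = 792. Avoidance count = 7888725 − 792 = 7887933.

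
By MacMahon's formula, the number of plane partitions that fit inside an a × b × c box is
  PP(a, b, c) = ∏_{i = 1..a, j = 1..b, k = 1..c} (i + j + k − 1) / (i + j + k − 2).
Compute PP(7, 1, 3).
PP(7, 1, 3) = 120

Evaluate the triple product over i = 1..7, j = 1..1, k = 1..3. The factors are (2/1) · (3/2) · (4/3) · (3/2) · (4/3) · (5/4) · (4/3) · (5/4) · … (21 factors total). The numerators and denominators telescope so the product is an integer; carrying out the multiplication exactly gives PP(7, 1, 3) = 120.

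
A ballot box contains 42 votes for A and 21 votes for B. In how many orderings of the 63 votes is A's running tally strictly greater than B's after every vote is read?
Strict-lead orderings = 9206478467454345

Total orderings of the 63 votes with 42 for A: C(63, 42) = 27619435402363035. By the Bertrand ballot formula (Cycle Lemma / reflection principle), the number of orderings in which A is strictly ahead of B throughout is (p − q)/(p + q) · C(p + q, p) = (42 − 21)/(42 + 21) · 27619435402363035 = 9206478467454345.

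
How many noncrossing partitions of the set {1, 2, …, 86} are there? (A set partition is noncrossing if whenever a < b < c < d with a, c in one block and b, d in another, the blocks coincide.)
C_86 = 4180080073556524734514695828170907458428751314320

These noncrossing partitions are counted by the Catalan number C_n = (1/(n + 1)) · C(2n, n). For n = 86: C_86 = (1/87) · C(172, 86) = 363666966399417651902778537050868948883301364345840/87 = 4180080073556524734514695828170907458428751314320.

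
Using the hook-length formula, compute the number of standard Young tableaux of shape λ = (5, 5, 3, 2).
# SYT of shape (5, 5, 3, 2) = 96525

Hook-length formula: f^λ = n! / Π hook(c), product over all cells c of the Young diagram. For λ = (5, 5, 3, 2), n = 15 boxes. Hook lengths by row (left-to-right, top-to-bottom): [8, 7, 5, 3, 2]; [7, 6, 4, 2, 1]; [4, 3, 1]; [2, 1]. Product of hooks = 13547520. So f^λ = 15! / 13547520 = 1307674368000 / 13547520 = 96525.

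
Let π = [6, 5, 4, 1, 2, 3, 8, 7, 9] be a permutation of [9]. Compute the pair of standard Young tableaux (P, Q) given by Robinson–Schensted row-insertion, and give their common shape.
P = [1, 2, 3, 7, 9] / [4, 8] / [5] / [6];  Q = [1, 5, 6, 7, 9] / [2, 8] / [3] / [4];  common shape = (5, 2, 1, 1)

Row-insert the values π_1, π_2, … into P one at a time, bumping the leftmost entry strictly greater than the inserted value down to the next row. The recording tableau Q records, in position (i, j), the step at which that cell was added to P.
  Insert 6 (step 1): P = [6];  Q = [1]
  Insert 5 (step 2): P = [5] / [6];  Q = [1] / [2]
  Insert 4 (step 3): P = [4] / [5] / [6];  Q = [1] / [2] / [3]
  Insert 1 (step 4): P = [1] / [4] / [5] / [6];  Q = [1] / [2] / [3] / [4]
  Insert 2 (step 5): P = [1, 2] / [4] / [5] / [6];  Q = [1, 5] / [2] / [3] / [4]
  Insert 3 (step 6): P = [1, 2, 3] / [4] / [5] / [6];  Q = [1, 5, 6] / [2] / [3] / [4]
  Insert 8 (step 7): P = [1, 2, 3, 8] / [4] / [5] / [6];  Q = [1, 5, 6, 7] / [2] / [3] / [4]
  Insert 7 (step 8): P = [1, 2, 3, 7] / [4, 8] / [5] / [6];  Q = [1, 5, 6, 7] / [2, 8] / [3] / [4]
  Insert 9 (step 9): P = [1, 2, 3, 7, 9] / [4, 8] / [5] / [6];  Q = [1, 5, 6, 7, 9] / [2, 8] / [3] / [4]
Final shape: (5, 2, 1, 1).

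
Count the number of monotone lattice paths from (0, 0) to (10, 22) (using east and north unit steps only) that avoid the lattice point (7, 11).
Number of paths = 52928304

Total paths from (0, 0) to (10, 22): C(32, 10) = 64512240. Paths through (7, 11): (paths (0, 0) → (7, 11)) × (paths (7, 11) → (10, 22)) = C(18, 7) · C(14, 3) = 31824 · 364 = 11583936. Avoidance count = 64512240 − 11583936 = 52928304.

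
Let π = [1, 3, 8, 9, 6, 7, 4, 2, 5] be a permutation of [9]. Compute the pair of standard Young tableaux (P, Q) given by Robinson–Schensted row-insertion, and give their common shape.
P = [1, 2, 4, 5] / [3, 7] / [6, 9] / [8];  Q = [1, 2, 3, 4] / [5, 6] / [7, 9] / [8];  common shape = (4, 2, 2, 1)

Row-insert the values π_1, π_2, … into P one at a time, bumping the leftmost entry strictly greater than the inserted value down to the next row. The recording tableau Q records, in position (i, j), the step at which that cell was added to P.
  Insert 1 (step 1): P = [1];  Q = [1]
  Insert 3 (step 2): P = [1, 3];  Q = [1, 2]
  Insert 8 (step 3): P = [1, 3, 8];  Q = [1, 2, 3]
  Insert 9 (step 4): P = [1, 3, 8, 9];  Q = [1, 2, 3, 4]
  Insert 6 (step 5): P = [1, 3, 6, 9] / [8];  Q = [1, 2, 3, 4] / [5]
  Insert 7 (step 6): P = [1, 3, 6, 7] / [8, 9];  Q = [1, 2, 3, 4] / [5, 6]
  Insert 4 (step 7): P = [1, 3, 4, 7] / [6, 9] / [8];  Q = [1, 2, 3, 4] / [5, 6] / [7]
  Insert 2 (step 8): P = [1, 2, 4, 7] / [3, 9] / [6] / [8];  Q = [1, 2, 3, 4] / [5, 6] / [7] / [8]
  Insert 5 (step 9): P = [1, 2, 4, 5] / [3, 7] / [6, 9] / [8];  Q = [1, 2, 3, 4] / [5, 6] / [7, 9] / [8]
Final shape: (4, 2, 2, 1).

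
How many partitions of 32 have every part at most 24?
p(32, parts ≤ 24) = 8304

Use the recurrence p(n, m) = p(n, m−1) + p(n−m, m): either the largest part is < m (count p(n, m−1)) or the largest part is exactly m (remove one copy of m, count p(n−m, m)). With p(0, ·) = 1 this gives p(32, parts ≤ 24) = 8304. (By conjugating Young diagrams, this also counts partitions of 32 into at most 24 parts.)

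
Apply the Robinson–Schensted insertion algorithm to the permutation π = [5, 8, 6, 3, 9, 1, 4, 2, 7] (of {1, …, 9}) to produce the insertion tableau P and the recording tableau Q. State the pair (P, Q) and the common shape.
P = [1, 2, 7] / [3, 4, 9] / [5, 6] / [8];  Q = [1, 2, 5] / [3, 7, 9] / [4, 8] / [6];  common shape = (3, 3, 2, 1)

Row-insert the values π_1, π_2, … into P one at a time, bumping the leftmost entry strictly greater than the inserted value down to the next row. The recording tableau Q records, in position (i, j), the step at which that cell was added to P.
  Insert 5 (step 1): P = [5];  Q = [1]
  Insert 8 (step 2): P = [5, 8];  Q = [1, 2]
  Insert 6 (step 3): P = [5, 6] / [8];  Q = [1, 2] / [3]
  Insert 3 (step 4): P = [3, 6] / [5] / [8];  Q = [1, 2] / [3] / [4]
  Insert 9 (step 5): P = [3, 6, 9] / [5] / [8];  Q = [1, 2, 5] / [3] / [4]
  Insert 1 (step 6): P = [1, 6, 9] / [3] / [5] / [8];  Q = [1, 2, 5] / [3] / [4] / [6]
  Insert 4 (step 7): P = [1, 4, 9] / [3, 6] / [5] / [8];  Q = [1, 2, 5] / [3, 7] / [4] / [6]
  Insert 2 (step 8): P = [1, 2, 9] / [3, 4] / [5, 6] / [8];  Q = [1, 2, 5] / [3, 7] / [4, 8] / [6]
  Insert 7 (step 9): P = [1, 2, 7] / [3, 4, 9] / [5, 6] / [8];  Q = [1, 2, 5] / [3, 7, 9] / [4, 8] / [6]
Final shape: (3, 3, 2, 1).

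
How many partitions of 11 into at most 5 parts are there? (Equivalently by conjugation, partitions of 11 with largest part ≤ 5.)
p(11, parts ≤ 5) = 37

Partitions of 11 with all parts ≤ 5: 5+5+1, 5+4+2, 5+4+1+1, 5+3+3, 5+3+2+1, 5+3+1+1+1, 5+2+2+2, 5+2+2+1+1, 5+2+1+1+1+1, 5+1+1+1+1+1+1, 4+4+3, 4+4+2+1, 4+4+1+1+1, 4+3+3+1, 4+3+2+2, 4+3+2+1+1, 4+3+1+1+1+1, 4+2+2+2+1, 4+2+2+1+1+1, 4+2+1+1+1+1+1, 4+1+1+1+1+1+1+1, 3+3+3+2, 3+3+3+1+1, 3+3+2+2+1, 3+3+2+1+1+1, 3+3+1+1+1+1+1, 3+2+2+2+2, 3+2+2+2+1+1, 3+2+2+1+1+1+1, 3+2+1+1+1+1+1+1, … (37 total). Count = 37.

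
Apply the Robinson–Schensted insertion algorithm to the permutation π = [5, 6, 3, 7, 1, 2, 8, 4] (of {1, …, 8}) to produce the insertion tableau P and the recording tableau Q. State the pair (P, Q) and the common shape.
P = [1, 2, 4, 8] / [3, 6, 7] / [5];  Q = [1, 2, 4, 7] / [3, 6, 8] / [5];  common shape = (4, 3, 1)

Row-insert the values π_1, π_2, … into P one at a time, bumping the leftmost entry strictly greater than the inserted value down to the next row. The recording tableau Q records, in position (i, j), the step at which that cell was added to P.
  Insert 5 (step 1): P = [5];  Q = [1]
  Insert 6 (step 2): P = [5, 6];  Q = [1, 2]
  Insert 3 (step 3): P = [3, 6] / [5];  Q = [1, 2] / [3]
  Insert 7 (step 4): P = [3, 6, 7] / [5];  Q = [1, 2, 4] / [3]
  Insert 1 (step 5): P = [1, 6, 7] / [3] / [5];  Q = [1, 2, 4] / [3] / [5]
  Insert 2 (step 6): P = [1, 2, 7] / [3, 6] / [5];  Q = [1, 2, 4] / [3, 6] / [5]
  Insert 8 (step 7): P = [1, 2, 7, 8] / [3, 6] / [5];  Q = [1, 2, 4, 7] / [3, 6] / [5]
  Insert 4 (step 8): P = [1, 2, 4, 8] / [3, 6, 7] / [5];  Q = [1, 2, 4, 7] / [3, 6, 8] / [5]
Final shape: (4, 3, 1).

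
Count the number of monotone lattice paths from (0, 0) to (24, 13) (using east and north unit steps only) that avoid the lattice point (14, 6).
Number of paths = 2808662820

Total paths from (0, 0) to (24, 13): C(37, 24) = 3562467300. Paths through (14, 6): (paths (0, 0) → (14, 6)) × (paths (14, 6) → (24, 13)) = C(20, 14) · C(17, 10) = 38760 · 19448 = 753804480. Avoidance count = 3562467300 − 753804480 = 2808662820.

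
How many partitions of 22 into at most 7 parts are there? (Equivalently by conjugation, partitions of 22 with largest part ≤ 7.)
p(22, parts ≤ 7) = 522

Use the recurrence p(n, m) = p(n, m−1) + p(n−m, m): either the largest part is < m (count p(n, m−1)) or the largest part is exactly m (remove one copy of m, count p(n−m, m)). With p(0, ·) = 1 this gives p(22, parts ≤ 7) = 522. (By conjugating Young diagrams, this also counts partitions of 22 into at most 7 parts.)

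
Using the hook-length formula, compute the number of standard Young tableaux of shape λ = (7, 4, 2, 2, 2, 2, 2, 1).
# SYT of shape (7, 4, 2, 2, 2, 2, 2, 1) = 768215448

Hook-length formula: f^λ = n! / Π hook(c), product over all cells c of the Young diagram. For λ = (7, 4, 2, 2, 2, 2, 2, 1), n = 22 boxes. Hook lengths by row (left-to-right, top-to-bottom): [14, 12, 6, 5, 3, 2, 1]; [10, 8, 2, 1]; [7, 5]; [6, 4]; [5, 3]; [4, 2]; [3, 1]; [1]. Product of hooks = 1463132160000. So f^λ = 22! / 1463132160000 = 1124000727777607680000 / 1463132160000 = 768215448.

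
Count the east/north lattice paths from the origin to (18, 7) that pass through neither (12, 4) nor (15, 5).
Number of paths = 245580

Inclusion–exclusion. Total paths: C(25, 18) = 480700. Through P₁: C(16, 12)·C(9, 6) = 152880. Through P₂: C(20, 15)·C(5, 3) = 155040. Since P₁ is strictly southwest of P₂, a monotone path through both must visit P₁ then P₂; paths through both = C(16, 12)·C(4, 3)·C(5, 3) = 72800. Avoid both = 480700 − 152880 − 155040 + 72800 = 245580.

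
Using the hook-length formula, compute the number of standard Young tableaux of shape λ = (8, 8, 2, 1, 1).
# SYT of shape (8, 8, 2, 1, 1) = 8817900

Hook-length formula: f^λ = n! / Π hook(c), product over all cells c of the Young diagram. For λ = (8, 8, 2, 1, 1), n = 20 boxes. Hook lengths by row (left-to-right, top-to-bottom): [12, 9, 7, 6, 5, 4, 3, 2]; [11, 8, 6, 5, 4, 3, 2, 1]; [4, 1]; [2]; [1]. Product of hooks = 275904921600. So f^λ = 20! / 275904921600 = 2432902008176640000 / 275904921600 = 8817900.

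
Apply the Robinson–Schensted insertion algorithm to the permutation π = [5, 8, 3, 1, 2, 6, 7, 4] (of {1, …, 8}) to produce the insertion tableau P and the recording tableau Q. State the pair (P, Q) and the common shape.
P = [1, 2, 4, 7] / [3, 6] / [5, 8];  Q = [1, 2, 6, 7] / [3, 5] / [4, 8];  common shape = (4, 2, 2)

Row-insert the values π_1, π_2, … into P one at a time, bumping the leftmost entry strictly greater than the inserted value down to the next row. The recording tableau Q records, in position (i, j), the step at which that cell was added to P.
  Insert 5 (step 1): P = [5];  Q = [1]
  Insert 8 (step 2): P = [5, 8];  Q = [1, 2]
  Insert 3 (step 3): P = [3, 8] / [5];  Q = [1, 2] / [3]
  Insert 1 (step 4): P = [1, 8] / [3] / [5];  Q = [1, 2] / [3] / [4]
  Insert 2 (step 5): P = [1, 2] / [3, 8] / [5];  Q = [1, 2] / [3, 5] / [4]
  Insert 6 (step 6): P = [1, 2, 6] / [3, 8] / [5];  Q = [1, 2, 6] / [3, 5] / [4]
  Insert 7 (step 7): P = [1, 2, 6, 7] / [3, 8] / [5];  Q = [1, 2, 6, 7] / [3, 5] / [4]
  Insert 4 (step 8): P = [1, 2, 4, 7] / [3, 6] / [5, 8];  Q = [1, 2, 6, 7] / [3, 5] / [4, 8]
Final shape: (4, 2, 2).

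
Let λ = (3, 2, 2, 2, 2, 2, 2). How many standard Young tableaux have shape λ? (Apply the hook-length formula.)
# SYT of shape (3, 2, 2, 2, 2, 2, 2) = 5005

Hook-length formula: f^λ = n! / Π hook(c), product over all cells c of the Young diagram. For λ = (3, 2, 2, 2, 2, 2, 2), n = 15 boxes. Hook lengths by row (left-to-right, top-to-bottom): [9, 8, 1]; [7, 6]; [6, 5]; [5, 4]; [4, 3]; [3, 2]; [2, 1]. Product of hooks = 261273600. So f^λ = 15! / 261273600 = 1307674368000 / 261273600 = 5005.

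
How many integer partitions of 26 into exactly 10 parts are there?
p(26, 10 parts) = 212

Partitions of n into exactly k parts are in bijection with partitions of n − k into at most k parts (subtract 1 from each part). So p(26, exactly 10) = p(16, parts ≤ 10). Computing via the recurrence p(m, j) = p(m, j−1) + p(m−j, j) gives 212.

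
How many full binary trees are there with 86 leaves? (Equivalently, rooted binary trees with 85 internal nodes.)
C_85 = 1063353702922273835973036658043476458723103404520

These full binary trees are counted by the Catalan number C_n = (1/(n + 1)) · C(2n, n). For n = 85: C_85 = (1/86) · C(170, 85) = 91448418451315549893681152591738975450186892788720/86 = 1063353702922273835973036658043476458723103404520.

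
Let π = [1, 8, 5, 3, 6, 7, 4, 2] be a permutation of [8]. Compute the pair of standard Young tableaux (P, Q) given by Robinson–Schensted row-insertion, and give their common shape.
P = [1, 2, 4, 7] / [3, 6] / [5] / [8];  Q = [1, 2, 5, 6] / [3, 7] / [4] / [8];  common shape = (4, 2, 1, 1)

Row-insert the values π_1, π_2, … into P one at a time, bumping the leftmost entry strictly greater than the inserted value down to the next row. The recording tableau Q records, in position (i, j), the step at which that cell was added to P.
  Insert 1 (step 1): P = [1];  Q = [1]
  Insert 8 (step 2): P = [1, 8];  Q = [1, 2]
  Insert 5 (step 3): P = [1, 5] / [8];  Q = [1, 2] / [3]
  Insert 3 (step 4): P = [1, 3] / [5] / [8];  Q = [1, 2] / [3] / [4]
  Insert 6 (step 5): P = [1, 3, 6] / [5] / [8];  Q = [1, 2, 5] / [3] / [4]
  Insert 7 (step 6): P = [1, 3, 6, 7] / [5] / [8];  Q = [1, 2, 5, 6] / [3] / [4]
  Insert 4 (step 7): P = [1, 3, 4, 7] / [5, 6] / [8];  Q = [1, 2, 5, 6] / [3, 7] / [4]
  Insert 2 (step 8): P = [1, 2, 4, 7] / [3, 6] / [5] / [8];  Q = [1, 2, 5, 6] / [3, 7] / [4] / [8]
Final shape: (4, 2, 1, 1).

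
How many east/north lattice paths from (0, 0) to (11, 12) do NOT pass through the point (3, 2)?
Number of paths = 914498

Total paths from (0, 0) to (11, 12): C(23, 11) = 1352078. Paths through (3, 2): (paths (0, 0) → (3, 2)) × (paths (3, 2) → (11, 12)) = C(5, 3) · C(18, 8) = 10 · 43758 = 437580. Avoidance count = 1352078 − 437580 = 914498.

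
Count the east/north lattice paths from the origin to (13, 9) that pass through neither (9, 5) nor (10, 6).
Number of paths = 277200

Inclusion–exclusion. Total paths: C(22, 13) = 497420. Through P₁: C(14, 9)·C(8, 4) = 140140. Through P₂: C(16, 10)·C(6, 3) = 160160. Since P₁ is strictly southwest of P₂, a monotone path through both must visit P₁ then P₂; paths through both = C(14, 9)·C(2, 1)·C(6, 3) = 80080. Avoid both = 497420 − 140140 − 160160 + 80080 = 277200.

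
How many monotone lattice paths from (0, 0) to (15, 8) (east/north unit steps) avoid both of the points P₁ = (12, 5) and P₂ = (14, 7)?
Number of paths = 208250

Inclusion–exclusion. Total paths: C(23, 15) = 490314. Through P₁: C(17, 12)·C(6, 3) = 123760. Through P₂: C(21, 14)·C(2, 1) = 232560. Since P₁ is strictly southwest of P₂, a monotone path through both must visit P₁ then P₂; paths through both = C(17, 12)·C(4, 2)·C(2, 1) = 74256. Avoid both = 490314 − 123760 − 232560 + 74256 = 208250.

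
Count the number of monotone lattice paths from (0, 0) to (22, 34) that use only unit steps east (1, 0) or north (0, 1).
Number of paths = 2142582442263900

A monotone lattice path from (0, 0) to (22, 34) consists of 22 east steps and 34 north steps in some order, so it is determined by which 22 of the 56 steps are east. The count is C(56, 22) = 2142582442263900.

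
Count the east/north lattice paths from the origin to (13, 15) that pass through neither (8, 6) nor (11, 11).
Number of paths = 23371194

Inclusion–exclusion. Total paths: C(28, 13) = 37442160. Through P₁: C(14, 8)·C(14, 5) = 6012006. Through P₂: C(22, 11)·C(6, 2) = 10581480. Since P₁ is strictly southwest of P₂, a monotone path through both must visit P₁ then P₂; paths through both = C(14, 8)·C(8, 3)·C(6, 2) = 2522520. Avoid both = 37442160 − 6012006 − 10581480 + 2522520 = 23371194.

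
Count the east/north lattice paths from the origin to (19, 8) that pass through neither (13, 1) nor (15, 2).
Number of paths = 2176311

Inclusion–exclusion. Total paths: C(27, 19) = 2220075. Through P₁: C(14, 13)·C(13, 6) = 24024. Through P₂: C(17, 15)·C(10, 4) = 28560. Since P₁ is strictly southwest of P₂, a monotone path through both must visit P₁ then P₂; paths through both = C(14, 13)·C(3, 2)·C(10, 4) = 8820. Avoid both = 2220075 − 24024 − 28560 + 8820 = 2176311.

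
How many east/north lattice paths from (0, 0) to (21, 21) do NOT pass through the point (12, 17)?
Number of paths = 501152280915

Total paths from (0, 0) to (21, 21): C(42, 21) = 538257874440. Paths through (12, 17): (paths (0, 0) → (12, 17)) × (paths (12, 17) → (21, 21)) = C(29, 12) · C(13, 9) = 51895935 · 715 = 37105593525. Avoidance count = 538257874440 − 37105593525 = 501152280915.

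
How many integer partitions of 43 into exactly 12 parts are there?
p(43, 12 parts) = 5262

Partitions of n into exactly k parts are in bijection with partitions of n − k into at most k parts (subtract 1 from each part). So p(43, exactly 12) = p(31, parts ≤ 12). Computing via the recurrence p(m, j) = p(m, j−1) + p(m−j, j) gives 5262.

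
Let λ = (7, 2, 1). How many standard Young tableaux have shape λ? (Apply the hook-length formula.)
# SYT of shape (7, 2, 1) = 160

Hook-length formula: f^λ = n! / Π hook(c), product over all cells c of the Young diagram. For λ = (7, 2, 1), n = 10 boxes. Hook lengths by row (left-to-right, top-to-bottom): [9, 7, 5, 4, 3, 2, 1]; [3, 1]; [1]. Product of hooks = 22680. So f^λ = 10! / 22680 = 3628800 / 22680 = 160.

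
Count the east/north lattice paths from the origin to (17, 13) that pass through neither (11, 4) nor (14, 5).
Number of paths = 111910305

Inclusion–exclusion. Total paths: C(30, 17) = 119759850. Through P₁: C(15, 11)·C(15, 6) = 6831825. Through P₂: C(19, 14)·C(11, 3) = 1918620. Since P₁ is strictly southwest of P₂, a monotone path through both must visit P₁ then P₂; paths through both = C(15, 11)·C(4, 3)·C(11, 3) = 900900. Avoid both = 119759850 − 6831825 − 1918620 + 900900 = 111910305.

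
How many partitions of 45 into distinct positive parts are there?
q(45) = 2048

A partition into distinct parts is a strictly decreasing sequence summing to n. The recurrence d(n, m) = d(n, m−1) + d(n−m, m−1) (use part m at most once) with q(n) = d(n, n) gives q(45) = 2048. (Euler's theorem: # distinct-part partitions = # odd-part partitions.)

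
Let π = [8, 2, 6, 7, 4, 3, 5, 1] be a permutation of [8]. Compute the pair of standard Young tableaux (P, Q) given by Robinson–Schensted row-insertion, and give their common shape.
P = [1, 3, 5] / [2, 7] / [4] / [6] / [8];  Q = [1, 3, 4] / [2, 7] / [5] / [6] / [8];  common shape = (3, 2, 1, 1, 1)

Row-insert the values π_1, π_2, … into P one at a time, bumping the leftmost entry strictly greater than the inserted value down to the next row. The recording tableau Q records, in position (i, j), the step at which that cell was added to P.
  Insert 8 (step 1): P = [8];  Q = [1]
  Insert 2 (step 2): P = [2] / [8];  Q = [1] / [2]
  Insert 6 (step 3): P = [2, 6] / [8];  Q = [1, 3] / [2]
  Insert 7 (step 4): P = [2, 6, 7] / [8];  Q = [1, 3, 4] / [2]
  Insert 4 (step 5): P = [2, 4, 7] / [6] / [8];  Q = [1, 3, 4] / [2] / [5]
  Insert 3 (step 6): P = [2, 3, 7] / [4] / [6] / [8];  Q = [1, 3, 4] / [2] / [5] / [6]
  Insert 5 (step 7): P = [2, 3, 5] / [4, 7] / [6] / [8];  Q = [1, 3, 4] / [2, 7] / [5] / [6]
  Insert 1 (step 8): P = [1, 3, 5] / [2, 7] / [4] / [6] / [8];  Q = [1, 3, 4] / [2, 7] / [5] / [6] / [8]
Final shape: (3, 2, 1, 1, 1).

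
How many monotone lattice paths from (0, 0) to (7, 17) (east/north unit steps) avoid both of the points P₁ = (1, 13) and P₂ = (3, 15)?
Number of paths = 332184

Inclusion–exclusion. Total paths: C(24, 7) = 346104. Through P₁: C(14, 1)·C(10, 6) = 2940. Through P₂: C(18, 3)·C(6, 4) = 12240. Since P₁ is strictly southwest of P₂, a monotone path through both must visit P₁ then P₂; paths through both = C(14, 1)·C(4, 2)·C(6, 4) = 1260. Avoid both = 346104 − 2940 − 12240 + 1260 = 332184.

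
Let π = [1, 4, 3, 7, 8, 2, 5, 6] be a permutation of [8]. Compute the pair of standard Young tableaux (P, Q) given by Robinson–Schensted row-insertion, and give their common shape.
P = [1, 2, 5, 6] / [3, 7, 8] / [4];  Q = [1, 2, 4, 5] / [3, 7, 8] / [6];  common shape = (4, 3, 1)

Row-insert the values π_1, π_2, … into P one at a time, bumping the leftmost entry strictly greater than the inserted value down to the next row. The recording tableau Q records, in position (i, j), the step at which that cell was added to P.
  Insert 1 (step 1): P = [1];  Q = [1]
  Insert 4 (step 2): P = [1, 4];  Q = [1, 2]
  Insert 3 (step 3): P = [1, 3] / [4];  Q = [1, 2] / [3]
  Insert 7 (step 4): P = [1, 3, 7] / [4];  Q = [1, 2, 4] / [3]
  Insert 8 (step 5): P = [1, 3, 7, 8] / [4];  Q = [1, 2, 4, 5] / [3]
  Insert 2 (step 6): P = [1, 2, 7, 8] / [3] / [4];  Q = [1, 2, 4, 5] / [3] / [6]
  Insert 5 (step 7): P = [1, 2, 5, 8] / [3, 7] / [4];  Q = [1, 2, 4, 5] / [3, 7] / [6]
  Insert 6 (step 8): P = [1, 2, 5, 6] / [3, 7, 8] / [4];  Q = [1, 2, 4, 5] / [3, 7, 8] / [6]
Final shape: (4, 3, 1).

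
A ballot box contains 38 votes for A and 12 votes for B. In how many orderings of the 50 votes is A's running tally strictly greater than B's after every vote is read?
Strict-lead orderings = 63127818572

Total orderings of the 50 votes with 38 for A: C(50, 38) = 121399651100. By the Bertrand ballot formula (Cycle Lemma / reflection principle), the number of orderings in which A is strictly ahead of B throughout is (p − q)/(p + q) · C(p + q, p) = (38 − 12)/(38 + 12) · 121399651100 = 63127818572.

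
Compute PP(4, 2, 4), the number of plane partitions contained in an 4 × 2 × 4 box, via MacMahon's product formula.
PP(4, 2, 4) = 1764

Evaluate the triple product over i = 1..4, j = 1..2, k = 1..4. The factors are (2/1) · (3/2) · (4/3) · (5/4) · (3/2) · (4/3) · (5/4) · (6/5) · … (32 factors total). The numerators and denominators telescope so the product is an integer; carrying out the multiplication exactly gives PP(4, 2, 4) = 1764.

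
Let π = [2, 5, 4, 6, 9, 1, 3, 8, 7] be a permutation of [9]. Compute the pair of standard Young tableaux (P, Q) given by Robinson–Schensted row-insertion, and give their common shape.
P = [1, 3, 6, 7] / [2, 4, 8] / [5, 9];  Q = [1, 2, 4, 5] / [3, 7, 8] / [6, 9];  common shape = (4, 3, 2)

Row-insert the values π_1, π_2, … into P one at a time, bumping the leftmost entry strictly greater than the inserted value down to the next row. The recording tableau Q records, in position (i, j), the step at which that cell was added to P.
  Insert 2 (step 1): P = [2];  Q = [1]
  Insert 5 (step 2): P = [2, 5];  Q = [1, 2]
  Insert 4 (step 3): P = [2, 4] / [5];  Q = [1, 2] / [3]
  Insert 6 (step 4): P = [2, 4, 6] / [5];  Q = [1, 2, 4] / [3]
  Insert 9 (step 5): P = [2, 4, 6, 9] / [5];  Q = [1, 2, 4, 5] / [3]
  Insert 1 (step 6): P = [1, 4, 6, 9] / [2] / [5];  Q = [1, 2, 4, 5] / [3] / [6]
  Insert 3 (step 7): P = [1, 3, 6, 9] / [2, 4] / [5];  Q = [1, 2, 4, 5] / [3, 7] / [6]
  Insert 8 (step 8): P = [1, 3, 6, 8] / [2, 4, 9] / [5];  Q = [1, 2, 4, 5] / [3, 7, 8] / [6]
  Insert 7 (step 9): P = [1, 3, 6, 7] / [2, 4, 8] / [5, 9];  Q = [1, 2, 4, 5] / [3, 7, 8] / [6, 9]
Final shape: (4, 3, 2).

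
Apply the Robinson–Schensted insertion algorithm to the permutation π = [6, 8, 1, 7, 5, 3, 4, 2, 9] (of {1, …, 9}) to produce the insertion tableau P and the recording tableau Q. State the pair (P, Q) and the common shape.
P = [1, 2, 4, 9] / [3, 7] / [5] / [6] / [8];  Q = [1, 2, 7, 9] / [3, 4] / [5] / [6] / [8];  common shape = (4, 2, 1, 1, 1)

Row-insert the values π_1, π_2, … into P one at a time, bumping the leftmost entry strictly greater than the inserted value down to the next row. The recording tableau Q records, in position (i, j), the step at which that cell was added to P.
  Insert 6 (step 1): P = [6];  Q = [1]
  Insert 8 (step 2): P = [6, 8];  Q = [1, 2]
  Insert 1 (step 3): P = [1, 8] / [6];  Q = [1, 2] / [3]
  Insert 7 (step 4): P = [1, 7] / [6, 8];  Q = [1, 2] / [3, 4]
  Insert 5 (step 5): P = [1, 5] / [6, 7] / [8];  Q = [1, 2] / [3, 4] / [5]
  Insert 3 (step 6): P = [1, 3] / [5, 7] / [6] / [8];  Q = [1, 2] / [3, 4] / [5] / [6]
  Insert 4 (step 7): P = [1, 3, 4] / [5, 7] / [6] / [8];  Q = [1, 2, 7] / [3, 4] / [5] / [6]
  Insert 2 (step 8): P = [1, 2, 4] / [3, 7] / [5] / [6] / [8];  Q = [1, 2, 7] / [3, 4] / [5] / [6] / [8]
  Insert 9 (step 9): P = [1, 2, 4, 9] / [3, 7] / [5] / [6] / [8];  Q = [1, 2, 7, 9] / [3, 4] / [5] / [6] / [8]
Final shape: (4, 2, 1, 1, 1).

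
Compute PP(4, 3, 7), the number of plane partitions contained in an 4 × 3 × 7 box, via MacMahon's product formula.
PP(4, 3, 7) = 1557270

Evaluate the triple product over i = 1..4, j = 1..3, k = 1..7. The factors are (2/1) · (3/2) · (4/3) · (5/4) · (6/5) · (7/6) · (8/7) · (3/2) · … (84 factors total). The numerators and denominators telescope so the product is an integer; carrying out the multiplication exactly gives PP(4, 3, 7) = 1557270.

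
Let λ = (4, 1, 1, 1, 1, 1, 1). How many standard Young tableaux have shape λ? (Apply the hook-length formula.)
# SYT of shape (4, 1, 1, 1, 1, 1, 1) = 84

Hook-length formula: f^λ = n! / Π hook(c), product over all cells c of the Young diagram. For λ = (4, 1, 1, 1, 1, 1, 1), n = 10 boxes. Hook lengths by row (left-to-right, top-to-bottom): [10, 3, 2, 1]; [6]; [5]; [4]; [3]; [2]; [1]. Product of hooks = 43200. So f^λ = 10! / 43200 = 3628800 / 43200 = 84.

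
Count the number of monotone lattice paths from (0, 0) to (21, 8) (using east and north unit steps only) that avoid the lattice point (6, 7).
Number of paths = 4264689

Total paths from (0, 0) to (21, 8): C(29, 21) = 4292145. Paths through (6, 7): (paths (0, 0) → (6, 7)) × (paths (6, 7) → (21, 8)) = C(13, 6) · C(16, 15) = 1716 · 16 = 27456. Avoidance count = 4292145 − 27456 = 4264689.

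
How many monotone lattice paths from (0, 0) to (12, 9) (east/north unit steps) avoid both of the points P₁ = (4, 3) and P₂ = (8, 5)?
Number of paths = 135485

Inclusion–exclusion. Total paths: C(21, 12) = 293930. Through P₁: C(7, 4)·C(14, 8) = 105105. Through P₂: C(13, 8)·C(8, 4) = 90090. Since P₁ is strictly southwest of P₂, a monotone path through both must visit P₁ then P₂; paths through both = C(7, 4)·C(6, 4)·C(8, 4) = 36750. Avoid both = 293930 − 105105 − 90090 + 36750 = 135485.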